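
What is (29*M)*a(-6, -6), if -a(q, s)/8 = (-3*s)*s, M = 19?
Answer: 476064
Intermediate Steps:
a(q, s) = 24*s² (a(q, s) = -8*(-3*s)*s = -(-24)*s² = 24*s²)
(29*M)*a(-6, -6) = (29*19)*(24*(-6)²) = 551*(24*36) = 551*864 = 476064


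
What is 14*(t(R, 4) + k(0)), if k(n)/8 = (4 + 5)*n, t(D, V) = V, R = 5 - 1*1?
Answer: 56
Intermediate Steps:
R = 4 (R = 5 - 1 = 4)
k(n) = 72*n (k(n) = 8*((4 + 5)*n) = 8*(9*n) = 72*n)
14*(t(R, 4) + k(0)) = 14*(4 + 72*0) = 14*(4 + 0) = 14*4 = 56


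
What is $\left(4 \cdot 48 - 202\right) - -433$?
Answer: $423$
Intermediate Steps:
$\left(4 \cdot 48 - 202\right) - -433 = \left(192 - 202\right) + 433 = -10 + 433 = 423$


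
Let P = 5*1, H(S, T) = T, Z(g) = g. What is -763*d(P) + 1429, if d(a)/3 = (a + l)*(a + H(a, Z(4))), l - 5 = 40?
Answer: -1028621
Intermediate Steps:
l = 45 (l = 5 + 40 = 45)
P = 5
d(a) = 3*(4 + a)*(45 + a) (d(a) = 3*((a + 45)*(a + 4)) = 3*((45 + a)*(4 + a)) = 3*((4 + a)*(45 + a)) = 3*(4 + a)*(45 + a))
-763*d(P) + 1429 = -763*(540 + 3*5² + 147*5) + 1429 = -763*(540 + 3*25 + 735) + 1429 = -763*(540 + 75 + 735) + 1429 = -763*1350 + 1429 = -1030050 + 1429 = -1028621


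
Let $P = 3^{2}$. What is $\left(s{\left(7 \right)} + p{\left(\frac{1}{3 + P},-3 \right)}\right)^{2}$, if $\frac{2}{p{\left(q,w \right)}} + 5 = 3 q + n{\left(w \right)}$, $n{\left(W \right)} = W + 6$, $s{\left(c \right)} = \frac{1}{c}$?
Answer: $1$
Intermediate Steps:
$P = 9$
$n{\left(W \right)} = 6 + W$
$p{\left(q,w \right)} = \frac{2}{1 + w + 3 q}$ ($p{\left(q,w \right)} = \frac{2}{-5 + \left(3 q + \left(6 + w\right)\right)} = \frac{2}{-5 + \left(6 + w + 3 q\right)} = \frac{2}{1 + w + 3 q}$)
$\left(s{\left(7 \right)} + p{\left(\frac{1}{3 + P},-3 \right)}\right)^{2} = \left(\frac{1}{7} + \frac{2}{1 - 3 + \frac{3}{3 + 9}}\right)^{2} = \left(\frac{1}{7} + \frac{2}{1 - 3 + \frac{3}{12}}\right)^{2} = \left(\frac{1}{7} + \frac{2}{1 - 3 + 3 \cdot \frac{1}{12}}\right)^{2} = \left(\frac{1}{7} + \frac{2}{1 - 3 + \frac{1}{4}}\right)^{2} = \left(\frac{1}{7} + \frac{2}{- \frac{7}{4}}\right)^{2} = \left(\frac{1}{7} + 2 \left(- \frac{4}{7}\right)\right)^{2} = \left(\frac{1}{7} - \frac{8}{7}\right)^{2} = \left(-1\right)^{2} = 1$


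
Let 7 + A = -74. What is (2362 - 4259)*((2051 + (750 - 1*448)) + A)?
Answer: -4309984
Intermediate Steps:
A = -81 (A = -7 - 74 = -81)
(2362 - 4259)*((2051 + (750 - 1*448)) + A) = (2362 - 4259)*((2051 + (750 - 1*448)) - 81) = -1897*((2051 + (750 - 448)) - 81) = -1897*((2051 + 302) - 81) = -1897*(2353 - 81) = -1897*2272 = -4309984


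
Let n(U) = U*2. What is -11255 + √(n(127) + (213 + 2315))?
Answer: -11255 + √2782 ≈ -11202.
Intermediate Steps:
n(U) = 2*U
-11255 + √(n(127) + (213 + 2315)) = -11255 + √(2*127 + (213 + 2315)) = -11255 + √(254 + 2528) = -11255 + √2782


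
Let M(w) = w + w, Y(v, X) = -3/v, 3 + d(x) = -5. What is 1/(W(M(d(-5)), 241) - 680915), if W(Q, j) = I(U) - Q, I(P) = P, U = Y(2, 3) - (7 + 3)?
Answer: -2/1361821 ≈ -1.4686e-6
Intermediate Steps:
d(x) = -8 (d(x) = -3 - 5 = -8)
U = -23/2 (U = -3/2 - (7 + 3) = -3*½ - 1*10 = -3/2 - 10 = -23/2 ≈ -11.500)
M(w) = 2*w
W(Q, j) = -23/2 - Q
1/(W(M(d(-5)), 241) - 680915) = 1/((-23/2 - 2*(-8)) - 680915) = 1/((-23/2 - 1*(-16)) - 680915) = 1/((-23/2 + 16) - 680915) = 1/(9/2 - 680915) = 1/(-1361821/2) = -2/1361821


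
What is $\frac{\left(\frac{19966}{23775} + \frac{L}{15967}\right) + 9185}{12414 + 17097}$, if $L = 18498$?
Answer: $\frac{3487526265697}{11202830807175} \approx 0.31131$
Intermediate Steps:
$\frac{\left(\frac{19966}{23775} + \frac{L}{15967}\right) + 9185}{12414 + 17097} = \frac{\left(\frac{19966}{23775} + \frac{18498}{15967}\right) + 9185}{12414 + 17097} = \frac{\left(19966 \cdot \frac{1}{23775} + 18498 \cdot \frac{1}{15967}\right) + 9185}{29511} = \left(\left(\frac{19966}{23775} + \frac{18498}{15967}\right) + 9185\right) \frac{1}{29511} = \left(\frac{758587072}{379615425} + 9185\right) \frac{1}{29511} = \frac{3487526265697}{379615425} \cdot \frac{1}{29511} = \frac{3487526265697}{11202830807175}$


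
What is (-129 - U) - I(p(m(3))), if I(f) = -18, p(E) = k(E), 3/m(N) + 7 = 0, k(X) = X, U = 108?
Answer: -219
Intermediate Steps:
m(N) = -3/7 (m(N) = 3/(-7 + 0) = 3/(-7) = 3*(-⅐) = -3/7)
p(E) = E
(-129 - U) - I(p(m(3))) = (-129 - 1*108) - 1*(-18) = (-129 - 108) + 18 = -237 + 18 = -219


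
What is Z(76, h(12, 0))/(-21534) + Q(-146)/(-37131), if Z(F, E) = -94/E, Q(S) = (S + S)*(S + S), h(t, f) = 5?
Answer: -1529480761/666315795 ≈ -2.2954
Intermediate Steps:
Q(S) = 4*S² (Q(S) = (2*S)*(2*S) = 4*S²)
Z(76, h(12, 0))/(-21534) + Q(-146)/(-37131) = -94/5/(-21534) + (4*(-146)²)/(-37131) = -94*⅕*(-1/21534) + (4*21316)*(-1/37131) = -94/5*(-1/21534) + 85264*(-1/37131) = 47/53835 - 85264/37131 = -1529480761/666315795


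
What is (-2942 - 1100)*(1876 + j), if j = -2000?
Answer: 501208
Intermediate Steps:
(-2942 - 1100)*(1876 + j) = (-2942 - 1100)*(1876 - 2000) = -4042*(-124) = 501208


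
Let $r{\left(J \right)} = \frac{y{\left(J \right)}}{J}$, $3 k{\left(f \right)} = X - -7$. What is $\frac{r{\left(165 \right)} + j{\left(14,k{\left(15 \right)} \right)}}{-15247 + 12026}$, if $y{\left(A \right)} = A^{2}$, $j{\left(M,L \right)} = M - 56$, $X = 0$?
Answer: $- \frac{123}{3221} \approx -0.038187$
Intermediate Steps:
$k{\left(f \right)} = \frac{7}{3}$ ($k{\left(f \right)} = \frac{0 - -7}{3} = \frac{0 + 7}{3} = \frac{1}{3} \cdot 7 = \frac{7}{3}$)
$j{\left(M,L \right)} = -56 + M$ ($j{\left(M,L \right)} = M - 56 = -56 + M$)
$r{\left(J \right)} = J$ ($r{\left(J \right)} = \frac{J^{2}}{J} = J$)
$\frac{r{\left(165 \right)} + j{\left(14,k{\left(15 \right)} \right)}}{-15247 + 12026} = \frac{165 + \left(-56 + 14\right)}{-15247 + 12026} = \frac{165 - 42}{-3221} = 123 \left(- \frac{1}{3221}\right) = - \frac{123}{3221}$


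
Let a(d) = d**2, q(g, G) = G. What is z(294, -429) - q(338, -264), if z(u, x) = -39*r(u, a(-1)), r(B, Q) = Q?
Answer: 225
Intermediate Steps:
z(u, x) = -39 (z(u, x) = -39*(-1)**2 = -39*1 = -39)
z(294, -429) - q(338, -264) = -39 - 1*(-264) = -39 + 264 = 225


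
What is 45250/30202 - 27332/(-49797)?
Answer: 1539397657/751984497 ≈ 2.0471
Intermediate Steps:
45250/30202 - 27332/(-49797) = 45250*(1/30202) - 27332*(-1/49797) = 22625/15101 + 27332/49797 = 1539397657/751984497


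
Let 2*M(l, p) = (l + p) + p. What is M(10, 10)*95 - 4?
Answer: 1421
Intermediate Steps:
M(l, p) = p + l/2 (M(l, p) = ((l + p) + p)/2 = (l + 2*p)/2 = p + l/2)
M(10, 10)*95 - 4 = (10 + (½)*10)*95 - 4 = (10 + 5)*95 - 4 = 15*95 - 4 = 1425 - 4 = 1421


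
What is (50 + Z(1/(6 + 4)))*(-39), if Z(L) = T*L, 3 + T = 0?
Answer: -19383/10 ≈ -1938.3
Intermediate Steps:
T = -3 (T = -3 + 0 = -3)
Z(L) = -3*L
(50 + Z(1/(6 + 4)))*(-39) = (50 - 3/(6 + 4))*(-39) = (50 - 3/10)*(-39) = (497/10)*(-39) = -19383/10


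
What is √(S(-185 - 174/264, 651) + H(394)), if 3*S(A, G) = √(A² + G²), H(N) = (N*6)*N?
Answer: √(450805344 + 77*√2011817)/22 ≈ 965.22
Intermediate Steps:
H(N) = 6*N² (H(N) = (6*N)*N = 6*N²)
S(A, G) = √(A² + G²)/3
√(S(-185 - 174/264, 651) + H(394)) = √(√((-185 - 174/264)² + 651²)/3 + 6*394²) = √(√((-185 - 174*1/264)² + 423801)/3 + 6*155236) = √(√((-185 - 29/44)² + 423801)/3 + 931416) = √(√((-8169/44)² + 423801)/3 + 931416) = √(√(66732561/1936 + 423801)/3 + 931416) = √(√(887211297/1936)/3 + 931416) = √((21*√2011817/44)/3 + 931416) = √(7*√2011817/44 + 931416) = √(931416 + 7*√2011817/44)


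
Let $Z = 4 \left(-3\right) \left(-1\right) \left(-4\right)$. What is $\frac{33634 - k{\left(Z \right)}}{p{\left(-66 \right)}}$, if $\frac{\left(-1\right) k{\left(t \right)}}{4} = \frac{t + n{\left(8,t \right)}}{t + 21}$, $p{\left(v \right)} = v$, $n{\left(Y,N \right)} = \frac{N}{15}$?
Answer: $- \frac{206437}{405} \approx -509.72$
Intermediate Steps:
$Z = -48$ ($Z = \left(-12\right) \left(-1\right) \left(-4\right) = 12 \left(-4\right) = -48$)
$n{\left(Y,N \right)} = \frac{N}{15}$ ($n{\left(Y,N \right)} = N \frac{1}{15} = \frac{N}{15}$)
$k{\left(t \right)} = - \frac{64 t}{15 \left(21 + t\right)}$ ($k{\left(t \right)} = - 4 \frac{t + \frac{t}{15}}{t + 21} = - 4 \frac{\frac{16}{15} t}{21 + t} = - 4 \frac{16 t}{15 \left(21 + t\right)} = - \frac{64 t}{15 \left(21 + t\right)}$)
$\frac{33634 - k{\left(Z \right)}}{p{\left(-66 \right)}} = \frac{33634 - \left(-64\right) \left(-48\right) \frac{1}{315 + 15 \left(-48\right)}}{-66} = \left(33634 - \left(-64\right) \left(-48\right) \frac{1}{315 - 720}\right) \left(- \frac{1}{66}\right) = \left(33634 - \left(-64\right) \left(-48\right) \frac{1}{-405}\right) \left(- \frac{1}{66}\right) = \left(33634 - \left(-64\right) \left(-48\right) \left(- \frac{1}{405}\right)\right) \left(- \frac{1}{66}\right) = \left(33634 - - \frac{1024}{135}\right) \left(- \frac{1}{66}\right) = \left(33634 + \frac{1024}{135}\right) \left(- \frac{1}{66}\right) = \frac{4541614}{135} \left(- \frac{1}{66}\right) = - \frac{206437}{405}$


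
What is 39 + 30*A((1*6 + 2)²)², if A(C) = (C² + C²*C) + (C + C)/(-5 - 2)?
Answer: 104184781703031/49 ≈ 2.1262e+12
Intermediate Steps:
A(C) = C² + C³ - 2*C/7 (A(C) = (C² + C³) + (2*C)/(-7) = (C² + C³) + (2*C)*(-⅐) = (C² + C³) - 2*C/7 = C² + C³ - 2*C/7)
39 + 30*A((1*6 + 2)²)² = 39 + 30*((1*6 + 2)²*(-2/7 + (1*6 + 2)² + ((1*6 + 2)²)²))² = 39 + 30*((6 + 2)²*(-2/7 + (6 + 2)² + ((6 + 2)²)²))² = 39 + 30*(8²*(-2/7 + 8² + (8²)²))² = 39 + 30*(64*(-2/7 + 64 + 64²))² = 39 + 30*(64*(-2/7 + 64 + 4096))² = 39 + 30*(64*(29118/7))² = 39 + 30*(1863552/7)² = 39 + 30*(3472826056704/49) = 39 + 104184781701120/49 = 104184781703031/49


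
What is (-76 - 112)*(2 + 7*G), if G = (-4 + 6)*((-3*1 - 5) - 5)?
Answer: 33840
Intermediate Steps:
G = -26 (G = 2*((-3 - 5) - 5) = 2*(-8 - 5) = 2*(-13) = -26)
(-76 - 112)*(2 + 7*G) = (-76 - 112)*(2 + 7*(-26)) = -188*(2 - 182) = -188*(-180) = 33840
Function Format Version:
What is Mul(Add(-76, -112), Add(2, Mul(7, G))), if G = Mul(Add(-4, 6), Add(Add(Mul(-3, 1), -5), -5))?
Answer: 33840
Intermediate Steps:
G = -26 (G = Mul(2, Add(Add(-3, -5), -5)) = Mul(2, Add(-8, -5)) = Mul(2, -13) = -26)
Mul(Add(-76, -112), Add(2, Mul(7, G))) = Mul(Add(-76, -112), Add(2, Mul(7, -26))) = Mul(-188, Add(2, -182)) = Mul(-188, -180) = 33840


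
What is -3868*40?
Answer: -154720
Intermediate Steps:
-3868*40 = -154720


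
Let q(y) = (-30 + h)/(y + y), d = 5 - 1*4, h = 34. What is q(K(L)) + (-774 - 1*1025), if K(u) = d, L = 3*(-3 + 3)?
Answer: -1797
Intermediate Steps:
L = 0 (L = 3*0 = 0)
d = 1 (d = 5 - 4 = 1)
K(u) = 1
q(y) = 2/y (q(y) = (-30 + 34)/(y + y) = 4/((2*y)) = 4*(1/(2*y)) = 2/y)
q(K(L)) + (-774 - 1*1025) = 2/1 + (-774 - 1*1025) = 2*1 + (-774 - 1025) = 2 - 1799 = -1797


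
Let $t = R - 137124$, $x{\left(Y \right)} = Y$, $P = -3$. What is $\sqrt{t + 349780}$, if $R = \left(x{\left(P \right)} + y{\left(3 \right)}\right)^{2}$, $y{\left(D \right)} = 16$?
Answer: $5 \sqrt{8513} \approx 461.33$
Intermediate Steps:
$R = 169$ ($R = \left(-3 + 16\right)^{2} = 13^{2} = 169$)
$t = -136955$ ($t = 169 - 137124 = -136955$)
$\sqrt{t + 349780} = \sqrt{-136955 + 349780} = \sqrt{212825} = 5 \sqrt{8513}$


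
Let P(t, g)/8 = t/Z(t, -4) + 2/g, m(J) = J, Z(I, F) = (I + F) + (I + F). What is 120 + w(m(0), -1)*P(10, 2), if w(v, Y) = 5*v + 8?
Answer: 712/3 ≈ 237.33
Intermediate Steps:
Z(I, F) = 2*F + 2*I (Z(I, F) = (F + I) + (F + I) = 2*F + 2*I)
w(v, Y) = 8 + 5*v
P(t, g) = 16/g + 8*t/(-8 + 2*t) (P(t, g) = 8*(t/(2*(-4) + 2*t) + 2/g) = 8*(t/(-8 + 2*t) + 2/g) = 8*(2/g + t/(-8 + 2*t)) = 16/g + 8*t/(-8 + 2*t))
120 + w(m(0), -1)*P(10, 2) = 120 + (8 + 5*0)*(4*(-16 + 4*10 + 2*10)/(2*(-4 + 10))) = 120 + (8 + 0)*(4*(1/2)*(-16 + 40 + 20)/6) = 120 + 8*(4*(1/2)*(1/6)*44) = 120 + 8*(44/3) = 120 + 352/3 = 712/3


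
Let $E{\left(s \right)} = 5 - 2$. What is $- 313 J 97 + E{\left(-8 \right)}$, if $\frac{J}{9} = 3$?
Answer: $-819744$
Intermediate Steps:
$J = 27$ ($J = 9 \cdot 3 = 27$)
$E{\left(s \right)} = 3$
$- 313 J 97 + E{\left(-8 \right)} = - 313 \cdot 27 \cdot 97 + 3 = \left(-313\right) 2619 + 3 = -819747 + 3 = -819744$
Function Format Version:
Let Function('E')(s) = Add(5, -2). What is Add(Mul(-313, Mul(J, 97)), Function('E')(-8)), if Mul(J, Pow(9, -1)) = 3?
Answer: -819744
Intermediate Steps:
J = 27 (J = Mul(9, 3) = 27)
Function('E')(s) = 3
Add(Mul(-313, Mul(J, 97)), Function('E')(-8)) = Add(Mul(-313, Mul(27, 97)), 3) = Add(Mul(-313, 2619), 3) = Add(-819747, 3) = -819744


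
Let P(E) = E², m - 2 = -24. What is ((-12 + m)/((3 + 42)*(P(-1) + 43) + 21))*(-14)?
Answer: 476/2001 ≈ 0.23788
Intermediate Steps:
m = -22 (m = 2 - 24 = -22)
((-12 + m)/((3 + 42)*(P(-1) + 43) + 21))*(-14) = ((-12 - 22)/((3 + 42)*((-1)² + 43) + 21))*(-14) = -34/(45*(1 + 43) + 21)*(-14) = -34/(45*44 + 21)*(-14) = -34/(1980 + 21)*(-14) = -34/2001*(-14) = 476/2001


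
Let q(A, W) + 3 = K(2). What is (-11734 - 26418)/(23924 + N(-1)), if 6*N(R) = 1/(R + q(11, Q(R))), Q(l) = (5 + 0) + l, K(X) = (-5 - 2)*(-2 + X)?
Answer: -915648/574175 ≈ -1.5947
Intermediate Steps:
K(X) = 14 - 7*X (K(X) = -7*(-2 + X) = 14 - 7*X)
Q(l) = 5 + l
q(A, W) = -3 (q(A, W) = -3 + (14 - 7*2) = -3 + (14 - 14) = -3 + 0 = -3)
N(R) = 1/(6*(-3 + R)) (N(R) = 1/(6*(R - 3)) = 1/(6*(-3 + R)))
(-11734 - 26418)/(23924 + N(-1)) = (-11734 - 26418)/(23924 + 1/(6*(-3 - 1))) = -38152/(23924 + (⅙)/(-4)) = -38152/(23924 + (⅙)*(-¼)) = -38152/(23924 - 1/24) = -38152/574175/24 = -38152*24/574175 = -915648/574175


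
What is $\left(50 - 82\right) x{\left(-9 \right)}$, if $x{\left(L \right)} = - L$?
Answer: $-288$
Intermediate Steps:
$\left(50 - 82\right) x{\left(-9 \right)} = \left(50 - 82\right) \left(\left(-1\right) \left(-9\right)\right) = \left(-32\right) 9 = -288$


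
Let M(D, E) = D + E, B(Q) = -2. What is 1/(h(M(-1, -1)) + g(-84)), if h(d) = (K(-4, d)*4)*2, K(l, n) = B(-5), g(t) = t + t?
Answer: -1/184 ≈ -0.0054348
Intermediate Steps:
g(t) = 2*t
K(l, n) = -2
h(d) = -16 (h(d) = -2*4*2 = -8*2 = -16)
1/(h(M(-1, -1)) + g(-84)) = 1/(-16 + 2*(-84)) = 1/(-16 - 168) = 1/(-184) = -1/184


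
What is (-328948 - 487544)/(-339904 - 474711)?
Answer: 816492/814615 ≈ 1.0023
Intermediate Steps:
(-328948 - 487544)/(-339904 - 474711) = -816492/(-814615) = -816492*(-1/814615) = 816492/814615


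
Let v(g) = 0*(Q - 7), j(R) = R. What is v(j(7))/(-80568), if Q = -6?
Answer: 0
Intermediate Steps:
v(g) = 0 (v(g) = 0*(-6 - 7) = 0*(-13) = 0)
v(j(7))/(-80568) = 0/(-80568) = 0*(-1/80568) = 0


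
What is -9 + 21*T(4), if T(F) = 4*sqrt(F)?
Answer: 159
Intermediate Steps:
-9 + 21*T(4) = -9 + 21*(4*sqrt(4)) = -9 + 21*(4*2) = -9 + 21*8 = -9 + 168 = 159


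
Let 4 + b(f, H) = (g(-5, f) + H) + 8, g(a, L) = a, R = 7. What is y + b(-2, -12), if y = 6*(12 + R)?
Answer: 101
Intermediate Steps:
y = 114 (y = 6*(12 + 7) = 6*19 = 114)
b(f, H) = -1 + H (b(f, H) = -4 + ((-5 + H) + 8) = -4 + (3 + H) = -1 + H)
y + b(-2, -12) = 114 + (-1 - 12) = 114 - 13 = 101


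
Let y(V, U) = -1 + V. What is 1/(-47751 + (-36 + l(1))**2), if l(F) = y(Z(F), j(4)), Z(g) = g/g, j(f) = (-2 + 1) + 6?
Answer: -1/46455 ≈ -2.1526e-5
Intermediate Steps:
j(f) = 5 (j(f) = -1 + 6 = 5)
Z(g) = 1
l(F) = 0 (l(F) = -1 + 1 = 0)
1/(-47751 + (-36 + l(1))**2) = 1/(-47751 + (-36 + 0)**2) = 1/(-47751 + (-36)**2) = 1/(-47751 + 1296) = 1/(-46455) = -1/46455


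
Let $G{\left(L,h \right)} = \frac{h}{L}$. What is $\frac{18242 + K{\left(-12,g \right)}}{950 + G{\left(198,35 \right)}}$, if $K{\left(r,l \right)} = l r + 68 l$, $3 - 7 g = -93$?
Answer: $\frac{752796}{37627} \approx 20.007$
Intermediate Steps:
$g = \frac{96}{7}$ ($g = \frac{3}{7} - - \frac{93}{7} = \frac{3}{7} + \frac{93}{7} = \frac{96}{7} \approx 13.714$)
$K{\left(r,l \right)} = 68 l + l r$
$\frac{18242 + K{\left(-12,g \right)}}{950 + G{\left(198,35 \right)}} = \frac{18242 + \frac{96 \left(68 - 12\right)}{7}}{950 + \frac{35}{198}} = \frac{18242 + \frac{96}{7} \cdot 56}{950 + 35 \cdot \frac{1}{198}} = \frac{18242 + 768}{950 + \frac{35}{198}} = \frac{19010}{\frac{188135}{198}} = 19010 \cdot \frac{198}{188135} = \frac{752796}{37627}$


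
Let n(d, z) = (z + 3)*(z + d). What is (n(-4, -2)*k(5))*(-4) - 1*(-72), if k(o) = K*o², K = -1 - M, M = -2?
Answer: 672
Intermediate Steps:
n(d, z) = (3 + z)*(d + z)
K = 1 (K = -1 - 1*(-2) = -1 + 2 = 1)
k(o) = o² (k(o) = 1*o² = o²)
(n(-4, -2)*k(5))*(-4) - 1*(-72) = (((-2)² + 3*(-4) + 3*(-2) - 4*(-2))*5²)*(-4) - 1*(-72) = ((4 - 12 - 6 + 8)*25)*(-4) + 72 = -6*25*(-4) + 72 = -150*(-4) + 72 = 600 + 72 = 672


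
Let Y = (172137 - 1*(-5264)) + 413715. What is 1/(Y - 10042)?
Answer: 1/581074 ≈ 1.7210e-6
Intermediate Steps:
Y = 591116 (Y = (172137 + 5264) + 413715 = 177401 + 413715 = 591116)
1/(Y - 10042) = 1/(591116 - 10042) = 1/581074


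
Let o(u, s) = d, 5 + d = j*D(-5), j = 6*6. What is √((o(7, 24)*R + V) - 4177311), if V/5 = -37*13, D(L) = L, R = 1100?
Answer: 12*I*√30439 ≈ 2093.6*I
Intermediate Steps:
j = 36
d = -185 (d = -5 + 36*(-5) = -5 - 180 = -185)
o(u, s) = -185
V = -2405 (V = 5*(-37*13) = 5*(-481) = -2405)
√((o(7, 24)*R + V) - 4177311) = √((-185*1100 - 2405) - 4177311) = √((-203500 - 2405) - 4177311) = √(-205905 - 4177311) = √(-4383216) = 12*I*√30439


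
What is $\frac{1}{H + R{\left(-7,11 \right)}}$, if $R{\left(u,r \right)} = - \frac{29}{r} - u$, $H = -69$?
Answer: $- \frac{11}{711} \approx -0.015471$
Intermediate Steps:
$R{\left(u,r \right)} = - u - \frac{29}{r}$
$\frac{1}{H + R{\left(-7,11 \right)}} = \frac{1}{-69 - \left(-7 + \frac{29}{11}\right)} = \frac{1}{-69 + \left(7 - \frac{29}{11}\right)} = \frac{1}{-69 + \frac{48}{11}} = \frac{1}{- \frac{711}{11}} = - \frac{11}{711}$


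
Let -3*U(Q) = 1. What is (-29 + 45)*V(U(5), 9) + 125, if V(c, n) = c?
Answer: 359/3 ≈ 119.67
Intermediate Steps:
U(Q) = -⅓ (U(Q) = -⅓*1 = -⅓)
(-29 + 45)*V(U(5), 9) + 125 = (-29 + 45)*(-⅓) + 125 = 16*(-⅓) + 125 = -16/3 + 125 = 359/3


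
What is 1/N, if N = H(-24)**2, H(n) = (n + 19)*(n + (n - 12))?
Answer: 1/90000 ≈ 1.1111e-5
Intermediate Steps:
H(n) = (-12 + 2*n)*(19 + n) (H(n) = (19 + n)*(n + (-12 + n)) = (19 + n)*(-12 + 2*n) = (-12 + 2*n)*(19 + n))
N = 90000 (N = (-228 + 2*(-24)**2 + 26*(-24))**2 = (-228 + 2*576 - 624)**2 = (-228 + 1152 - 624)**2 = 300**2 = 90000)
1/N = 1/90000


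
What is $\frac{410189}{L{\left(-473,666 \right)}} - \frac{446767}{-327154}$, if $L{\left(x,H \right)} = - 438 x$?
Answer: $\frac{56688369641}{16944450699} \approx 3.3455$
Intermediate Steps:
$\frac{410189}{L{\left(-473,666 \right)}} - \frac{446767}{-327154} = \frac{410189}{\left(-438\right) \left(-473\right)} - \frac{446767}{-327154} = \frac{410189}{207174} - - \frac{446767}{327154} = 410189 \cdot \frac{1}{207174} + \frac{446767}{327154} = \frac{410189}{207174} + \frac{446767}{327154} = \frac{56688369641}{16944450699}$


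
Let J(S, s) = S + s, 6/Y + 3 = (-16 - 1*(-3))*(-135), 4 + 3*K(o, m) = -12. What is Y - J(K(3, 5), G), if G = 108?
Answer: -89933/876 ≈ -102.66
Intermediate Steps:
K(o, m) = -16/3 (K(o, m) = -4/3 + (⅓)*(-12) = -4/3 - 4 = -16/3)
Y = 1/292 (Y = 6/(-3 + (-16 - 1*(-3))*(-135)) = 6/(-3 + (-16 + 3)*(-135)) = 6/(-3 - 13*(-135)) = 6/(-3 + 1755) = 6/1752 = 6*(1/1752) = 1/292 ≈ 0.0034247)
Y - J(K(3, 5), G) = 1/292 - (-16/3 + 108) = 1/292 - 1*308/3 = 1/292 - 308/3 = -89933/876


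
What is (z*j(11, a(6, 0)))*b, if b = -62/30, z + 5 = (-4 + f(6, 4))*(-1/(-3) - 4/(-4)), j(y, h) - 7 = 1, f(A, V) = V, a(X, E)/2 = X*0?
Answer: 248/3 ≈ 82.667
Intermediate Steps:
a(X, E) = 0 (a(X, E) = 2*(X*0) = 2*0 = 0)
j(y, h) = 8 (j(y, h) = 7 + 1 = 8)
z = -5 (z = -5 + (-4 + 4)*(-1/(-3) - 4/(-4)) = -5 + 0*(-1*(-⅓) - 4*(-¼)) = -5 + 0*(⅓ + 1) = -5 + 0*(4/3) = -5 + 0 = -5)
b = -31/15 (b = -62*1/30 = -31/15 ≈ -2.0667)
(z*j(11, a(6, 0)))*b = -5*8*(-31/15) = -40*(-31/15) = 248/3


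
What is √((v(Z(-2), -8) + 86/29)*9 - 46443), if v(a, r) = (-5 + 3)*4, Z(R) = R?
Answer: I*√39096669/29 ≈ 215.61*I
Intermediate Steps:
v(a, r) = -8 (v(a, r) = -2*4 = -8)
√((v(Z(-2), -8) + 86/29)*9 - 46443) = √((-8 + 86/29)*9 - 46443) = √(-146/29*9 - 46443) = √(-1314/29 - 46443) = √(-1348161/29) = I*√39096669/29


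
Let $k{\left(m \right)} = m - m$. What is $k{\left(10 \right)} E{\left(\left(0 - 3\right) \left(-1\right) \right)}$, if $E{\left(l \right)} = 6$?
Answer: $0$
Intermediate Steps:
$k{\left(m \right)} = 0$
$k{\left(10 \right)} E{\left(\left(0 - 3\right) \left(-1\right) \right)} = 0 \cdot 6 = 0$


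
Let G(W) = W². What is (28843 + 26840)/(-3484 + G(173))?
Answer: 18561/8815 ≈ 2.1056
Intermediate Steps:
(28843 + 26840)/(-3484 + G(173)) = (28843 + 26840)/(-3484 + 173²) = 55683/(-3484 + 29929) = 55683/26445 = 55683*(1/26445) = 18561/8815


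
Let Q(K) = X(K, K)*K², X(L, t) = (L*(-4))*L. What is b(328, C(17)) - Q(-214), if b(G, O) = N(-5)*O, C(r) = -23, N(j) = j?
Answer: 8389094579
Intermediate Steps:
X(L, t) = -4*L² (X(L, t) = (-4*L)*L = -4*L²)
Q(K) = -4*K⁴ (Q(K) = (-4*K²)*K² = -4*K⁴)
b(G, O) = -5*O
b(328, C(17)) - Q(-214) = -5*(-23) - (-4)*(-214)⁴ = 115 - (-4)*2097273616 = 115 - 1*(-8389094464) = 115 + 8389094464 = 8389094579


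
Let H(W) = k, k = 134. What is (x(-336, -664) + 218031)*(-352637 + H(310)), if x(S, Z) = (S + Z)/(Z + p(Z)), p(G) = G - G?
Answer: -6379140335094/83 ≈ -7.6857e+10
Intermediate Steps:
p(G) = 0
H(W) = 134
x(S, Z) = (S + Z)/Z (x(S, Z) = (S + Z)/(Z + 0) = (S + Z)/Z)
(x(-336, -664) + 218031)*(-352637 + H(310)) = ((-336 - 664)/(-664) + 218031)*(-352637 + 134) = (-1/664*(-1000) + 218031)*(-352503) = (125/83 + 218031)*(-352503) = (18096698/83)*(-352503) = -6379140335094/83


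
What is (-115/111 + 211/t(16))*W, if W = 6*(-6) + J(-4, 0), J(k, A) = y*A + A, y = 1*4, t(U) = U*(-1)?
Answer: 75783/148 ≈ 512.05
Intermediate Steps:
t(U) = -U
y = 4
J(k, A) = 5*A (J(k, A) = 4*A + A = 5*A)
W = -36 (W = 6*(-6) + 5*0 = -36 + 0 = -36)
(-115/111 + 211/t(16))*W = (-115/111 + 211/((-1*16)))*(-36) = (-115*1/111 + 211/(-16))*(-36) = (-115/111 + 211*(-1/16))*(-36) = (-115/111 - 211/16)*(-36) = -25261/1776*(-36) = 75783/148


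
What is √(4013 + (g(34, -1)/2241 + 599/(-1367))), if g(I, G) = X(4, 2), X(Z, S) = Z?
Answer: 4*√261505109654835/1021149 ≈ 63.345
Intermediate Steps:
g(I, G) = 4
√(4013 + (g(34, -1)/2241 + 599/(-1367))) = √(4013 + (4/2241 + 599/(-1367))) = √(4013 + (4*(1/2241) + 599*(-1/1367))) = √(4013 + (4/2241 - 599/1367)) = √(4013 - 1336891/3063447) = √(12292275920/3063447) = 4*√261505109654835/1021149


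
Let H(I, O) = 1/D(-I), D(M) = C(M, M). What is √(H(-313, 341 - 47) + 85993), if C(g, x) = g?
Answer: √8424648530/313 ≈ 293.25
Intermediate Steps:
D(M) = M
H(I, O) = -1/I (H(I, O) = 1/(-I) = -1/I)
√(H(-313, 341 - 47) + 85993) = √(-1/(-313) + 85993) = √(-1*(-1/313) + 85993) = √(1/313 + 85993) = √(26915810/313) = √8424648530/313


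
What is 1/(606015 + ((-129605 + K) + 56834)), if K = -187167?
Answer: 1/346077 ≈ 2.8895e-6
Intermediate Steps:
1/(606015 + ((-129605 + K) + 56834)) = 1/(606015 + ((-129605 - 187167) + 56834)) = 1/(606015 + (-316772 + 56834)) = 1/(606015 - 259938) = 1/346077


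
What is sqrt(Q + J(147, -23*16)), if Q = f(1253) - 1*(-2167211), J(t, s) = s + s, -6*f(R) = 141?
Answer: sqrt(8665806)/2 ≈ 1471.9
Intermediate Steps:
f(R) = -47/2 (f(R) = -1/6*141 = -47/2)
J(t, s) = 2*s
Q = 4334375/2 (Q = -47/2 - 1*(-2167211) = -47/2 + 2167211 = 4334375/2 ≈ 2.1672e+6)
sqrt(Q + J(147, -23*16)) = sqrt(4334375/2 + 2*(-23*16)) = sqrt(4334375/2 + 2*(-368)) = sqrt(4334375/2 - 736) = sqrt(4332903/2) = sqrt(8665806)/2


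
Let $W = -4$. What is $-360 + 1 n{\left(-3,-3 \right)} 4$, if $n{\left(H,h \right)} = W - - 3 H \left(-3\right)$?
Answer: $-268$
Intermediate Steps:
$n{\left(H,h \right)} = -4 - 9 H$ ($n{\left(H,h \right)} = -4 - - 3 H \left(-3\right) = -4 - 9 H$)
$-360 + 1 n{\left(-3,-3 \right)} 4 = -360 + 1 \left(-4 - -27\right) 4 = -360 + 1 \left(-4 + 27\right) 4 = -360 + 1 \cdot 23 \cdot 4 = -360 + 23 \cdot 4 = -360 + 92 = -268$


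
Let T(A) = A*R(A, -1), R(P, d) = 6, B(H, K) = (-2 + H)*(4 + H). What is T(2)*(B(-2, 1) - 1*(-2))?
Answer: -72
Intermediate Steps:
T(A) = 6*A (T(A) = A*6 = 6*A)
T(2)*(B(-2, 1) - 1*(-2)) = (6*2)*((-8 + (-2)² + 2*(-2)) - 1*(-2)) = 12*((-8 + 4 - 4) + 2) = 12*(-8 + 2) = 12*(-6) = -72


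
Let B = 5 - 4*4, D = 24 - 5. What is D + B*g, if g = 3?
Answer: -14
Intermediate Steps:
D = 19
B = -11 (B = 5 - 16 = -11)
D + B*g = 19 - 11*3 = 19 - 33 = -14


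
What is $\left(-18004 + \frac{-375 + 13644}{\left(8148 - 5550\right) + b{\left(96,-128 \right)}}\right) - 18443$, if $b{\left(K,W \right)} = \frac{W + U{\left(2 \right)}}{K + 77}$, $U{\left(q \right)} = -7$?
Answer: $- \frac{5458011352}{149773} \approx -36442.0$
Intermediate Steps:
$b{\left(K,W \right)} = \frac{-7 + W}{77 + K}$ ($b{\left(K,W \right)} = \frac{W - 7}{K + 77} = \frac{-7 + W}{77 + K}$)
$\left(-18004 + \frac{-375 + 13644}{\left(8148 - 5550\right) + b{\left(96,-128 \right)}}\right) - 18443 = \left(-18004 + \frac{-375 + 13644}{\left(8148 - 5550\right) + \frac{-7 - 128}{77 + 96}}\right) - 18443 = \left(-18004 + \frac{13269}{\left(8148 - 5550\right) + \frac{1}{173} \left(-135\right)}\right) - 18443 = \left(-18004 + \frac{13269}{2598 + \frac{1}{173} \left(-135\right)}\right) - 18443 = \left(-18004 + \frac{13269}{2598 - \frac{135}{173}}\right) - 18443 = \left(-18004 + \frac{13269}{\frac{449319}{173}}\right) - 18443 = \left(-18004 + 13269 \cdot \frac{173}{449319}\right) - 18443 = \left(-18004 + \frac{765179}{149773}\right) - 18443 = - \frac{2695747913}{149773} - 18443 = - \frac{5458011352}{149773}$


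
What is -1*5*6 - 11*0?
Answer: -30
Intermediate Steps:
-1*5*6 - 11*0 = -5*6 + 0 = -30 + 0 = -30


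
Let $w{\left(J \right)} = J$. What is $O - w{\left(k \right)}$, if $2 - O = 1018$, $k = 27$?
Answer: $-1043$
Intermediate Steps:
$O = -1016$ ($O = 2 - 1018 = -1016$)
$O - w{\left(k \right)} = -1016 - 27 = -1043$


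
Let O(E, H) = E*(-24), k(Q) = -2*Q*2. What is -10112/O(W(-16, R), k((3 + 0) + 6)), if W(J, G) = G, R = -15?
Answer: -1264/45 ≈ -28.089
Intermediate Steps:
k(Q) = -4*Q
O(E, H) = -24*E
-10112/O(W(-16, R), k((3 + 0) + 6)) = -10112/((-24*(-15))) = -10112/360 = -1*1264/45 = -1264/45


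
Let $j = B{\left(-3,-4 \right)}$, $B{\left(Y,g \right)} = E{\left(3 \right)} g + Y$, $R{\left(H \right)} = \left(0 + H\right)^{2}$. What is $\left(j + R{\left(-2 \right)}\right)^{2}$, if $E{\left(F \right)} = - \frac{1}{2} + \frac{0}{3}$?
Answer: $9$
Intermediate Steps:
$R{\left(H \right)} = H^{2}$
$E{\left(F \right)} = - \frac{1}{2}$ ($E{\left(F \right)} = \left(-1\right) \frac{1}{2} + 0 \cdot \frac{1}{3} = - \frac{1}{2} + 0 = - \frac{1}{2}$)
$B{\left(Y,g \right)} = Y - \frac{g}{2}$ ($B{\left(Y,g \right)} = - \frac{g}{2} + Y = Y - \frac{g}{2}$)
$j = -1$ ($j = -3 - -2 = -3 + 2 = -1$)
$\left(j + R{\left(-2 \right)}\right)^{2} = \left(-1 + \left(-2\right)^{2}\right)^{2} = \left(-1 + 4\right)^{2} = 3^{2} = 9$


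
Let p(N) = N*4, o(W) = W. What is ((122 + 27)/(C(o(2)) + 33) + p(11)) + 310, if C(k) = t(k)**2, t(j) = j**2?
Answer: 17495/49 ≈ 357.04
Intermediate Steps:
p(N) = 4*N
C(k) = k**4 (C(k) = (k**2)**2 = k**4)
((122 + 27)/(C(o(2)) + 33) + p(11)) + 310 = ((122 + 27)/(2**4 + 33) + 4*11) + 310 = (149/(16 + 33) + 44) + 310 = (149/49 + 44) + 310 = 2305/49 + 310 = 17495/49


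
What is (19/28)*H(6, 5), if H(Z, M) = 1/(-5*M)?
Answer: -19/700 ≈ -0.027143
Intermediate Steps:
H(Z, M) = -1/(5*M)
(19/28)*H(6, 5) = (19/28)*(-1/5/5) = (19*(1/28))*(-1/5*1/5) = (19/28)*(-1/25) = -19/700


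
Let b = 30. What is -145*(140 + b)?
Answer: -24650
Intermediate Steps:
-145*(140 + b) = -145*(140 + 30) = -145*170 = -24650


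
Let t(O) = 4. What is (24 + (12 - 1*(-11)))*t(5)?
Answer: 188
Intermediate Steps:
(24 + (12 - 1*(-11)))*t(5) = (24 + (12 - 1*(-11)))*4 = (24 + (12 + 11))*4 = (24 + 23)*4 = 47*4 = 188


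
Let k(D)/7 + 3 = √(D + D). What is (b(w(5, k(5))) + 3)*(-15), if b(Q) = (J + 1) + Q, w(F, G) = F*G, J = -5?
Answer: 1590 - 525*√10 ≈ -70.196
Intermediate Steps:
k(D) = -21 + 7*√2*√D (k(D) = -21 + 7*√(D + D) = -21 + 7*√(2*D) = -21 + 7*(√2*√D) = -21 + 7*√2*√D)
b(Q) = -4 + Q (b(Q) = (-5 + 1) + Q = -4 + Q)
(b(w(5, k(5))) + 3)*(-15) = ((-4 + 5*(-21 + 7*√2*√5)) + 3)*(-15) = ((-4 + 5*(-21 + 7*√10)) + 3)*(-15) = ((-4 + (-105 + 35*√10)) + 3)*(-15) = ((-109 + 35*√10) + 3)*(-15) = (-106 + 35*√10)*(-15) = 1590 - 525*√10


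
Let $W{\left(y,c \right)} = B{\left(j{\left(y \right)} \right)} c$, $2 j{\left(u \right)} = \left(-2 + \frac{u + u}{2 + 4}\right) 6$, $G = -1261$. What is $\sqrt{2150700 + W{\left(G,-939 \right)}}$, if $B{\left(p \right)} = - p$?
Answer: $\sqrt{960987} \approx 980.3$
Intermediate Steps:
$j{\left(u \right)} = -6 + u$ ($j{\left(u \right)} = \frac{\left(-2 + \frac{u + u}{2 + 4}\right) 6}{2} = \frac{\left(-2 + \frac{2 u}{6}\right) 6}{2} = \frac{\left(-2 + 2 u \frac{1}{6}\right) 6}{2} = \frac{\left(-2 + \frac{u}{3}\right) 6}{2} = \frac{-12 + 2 u}{2} = -6 + u$)
$W{\left(y,c \right)} = c \left(6 - y\right)$ ($W{\left(y,c \right)} = - (-6 + y) c = \left(6 - y\right) c = c \left(6 - y\right)$)
$\sqrt{2150700 + W{\left(G,-939 \right)}} = \sqrt{2150700 - 939 \left(6 - -1261\right)} = \sqrt{2150700 - 939 \left(6 + 1261\right)} = \sqrt{2150700 - 1189713} = \sqrt{960987}$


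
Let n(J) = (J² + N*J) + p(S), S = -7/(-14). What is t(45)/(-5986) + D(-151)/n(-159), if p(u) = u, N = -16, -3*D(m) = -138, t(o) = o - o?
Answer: 92/55651 ≈ 0.0016532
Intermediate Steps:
t(o) = 0
S = ½ (S = -7*(-1/14) = ½ ≈ 0.50000)
D(m) = 46 (D(m) = -⅓*(-138) = 46)
n(J) = ½ + J² - 16*J (n(J) = (J² - 16*J) + ½ = ½ + J² - 16*J)
t(45)/(-5986) + D(-151)/n(-159) = 0/(-5986) + 46/(½ + (-159)² - 16*(-159)) = 0*(-1/5986) + 46/(½ + 25281 + 2544) = 0 + 46/(55651/2) = 0 + 46*(2/55651) = 0 + 92/55651 = 92/55651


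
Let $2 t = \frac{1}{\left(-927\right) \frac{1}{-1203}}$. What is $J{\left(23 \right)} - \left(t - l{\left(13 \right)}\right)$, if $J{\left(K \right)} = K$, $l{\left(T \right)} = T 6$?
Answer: $\frac{62017}{618} \approx 100.35$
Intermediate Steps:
$l{\left(T \right)} = 6 T$
$t = \frac{401}{618}$ ($t = \frac{1}{2 \left(- \frac{927}{-1203}\right)} = \frac{1}{2 \left(\left(-927\right) \left(- \frac{1}{1203}\right)\right)} = \frac{1}{2 \cdot \frac{309}{401}} = \frac{1}{2} \cdot \frac{401}{309} = \frac{401}{618} \approx 0.64887$)
$J{\left(23 \right)} - \left(t - l{\left(13 \right)}\right) = 23 - \left(\frac{401}{618} - 6 \cdot 13\right) = 23 - \left(\frac{401}{618} - 78\right) = 23 - - \frac{47803}{618} = 23 + \frac{47803}{618} = \frac{62017}{618}$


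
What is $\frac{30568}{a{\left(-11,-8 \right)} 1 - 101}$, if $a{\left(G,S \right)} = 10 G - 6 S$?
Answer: $- \frac{30568}{163} \approx -187.53$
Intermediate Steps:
$a{\left(G,S \right)} = - 6 S + 10 G$
$\frac{30568}{a{\left(-11,-8 \right)} 1 - 101} = \frac{30568}{\left(\left(-6\right) \left(-8\right) + 10 \left(-11\right)\right) 1 - 101} = \frac{30568}{\left(48 - 110\right) 1 - 101} = \frac{30568}{\left(-62\right) 1 - 101} = \frac{30568}{-62 - 101} = \frac{30568}{-163} = 30568 \left(- \frac{1}{163}\right) = - \frac{30568}{163}$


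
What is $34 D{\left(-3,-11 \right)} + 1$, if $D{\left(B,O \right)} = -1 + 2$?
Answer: $35$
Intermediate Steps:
$D{\left(B,O \right)} = 1$
$34 D{\left(-3,-11 \right)} + 1 = 34 \cdot 1 + 1 = 34 + 1 = 35$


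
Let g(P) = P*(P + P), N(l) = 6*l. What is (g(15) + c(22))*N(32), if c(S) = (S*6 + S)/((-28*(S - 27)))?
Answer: 433056/5 ≈ 86611.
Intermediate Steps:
g(P) = 2*P² (g(P) = P*(2*P) = 2*P²)
c(S) = 7*S/(756 - 28*S) (c(S) = (6*S + S)/((-28*(-27 + S))) = (7*S)/(756 - 28*S) = 7*S/(756 - 28*S))
(g(15) + c(22))*N(32) = (2*15² - 1*22/(-108 + 4*22))*(6*32) = (2*225 - 1*22/(-108 + 88))*192 = (450 - 1*22/(-20))*192 = (450 - 1*22*(-1/20))*192 = (450 + 11/10)*192 = (4511/10)*192 = 433056/5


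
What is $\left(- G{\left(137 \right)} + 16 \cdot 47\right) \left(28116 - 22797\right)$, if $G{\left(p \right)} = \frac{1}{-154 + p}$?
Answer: $\frac{68003415}{17} \approx 4.0002 \cdot 10^{6}$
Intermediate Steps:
$\left(- G{\left(137 \right)} + 16 \cdot 47\right) \left(28116 - 22797\right) = \left(- \frac{1}{-154 + 137} + 16 \cdot 47\right) \left(28116 - 22797\right) = \left(- \frac{1}{-17} + 752\right) 5319 = \left(\left(-1\right) \left(- \frac{1}{17}\right) + 752\right) 5319 = \left(\frac{1}{17} + 752\right) 5319 = \frac{12785}{17} \cdot 5319 = \frac{68003415}{17}$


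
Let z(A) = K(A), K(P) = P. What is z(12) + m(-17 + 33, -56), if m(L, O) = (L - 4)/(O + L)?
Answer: 117/10 ≈ 11.700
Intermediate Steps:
z(A) = A
m(L, O) = (-4 + L)/(L + O)
z(12) + m(-17 + 33, -56) = 12 + (-4 + (-17 + 33))/((-17 + 33) - 56) = 12 + (-4 + 16)/(16 - 56) = 12 + 12/(-40) = 12 - 1/40*12 = 12 - 3/10 = 117/10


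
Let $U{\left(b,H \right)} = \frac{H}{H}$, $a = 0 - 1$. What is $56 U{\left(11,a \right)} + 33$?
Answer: $89$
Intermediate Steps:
$a = -1$ ($a = 0 - 1 = -1$)
$U{\left(b,H \right)} = 1$
$56 U{\left(11,a \right)} + 33 = 56 \cdot 1 + 33 = 56 + 33 = 89$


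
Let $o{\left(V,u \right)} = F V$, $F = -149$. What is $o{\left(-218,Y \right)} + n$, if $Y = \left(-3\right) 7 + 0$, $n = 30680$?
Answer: $63162$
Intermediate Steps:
$Y = -21$ ($Y = -21 + 0 = -21$)
$o{\left(V,u \right)} = - 149 V$
$o{\left(-218,Y \right)} + n = \left(-149\right) \left(-218\right) + 30680 = 32482 + 30680 = 63162$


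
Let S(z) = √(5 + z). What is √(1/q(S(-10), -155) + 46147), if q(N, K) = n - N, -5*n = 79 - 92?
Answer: √((599916 - 230735*I*√5)/(13 - 5*I*√5)) ≈ 214.82 + 0.0004*I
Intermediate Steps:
n = 13/5 (n = -(79 - 92)/5 = -⅕*(-13) = 13/5 ≈ 2.6000)
q(N, K) = 13/5 - N
√(1/q(S(-10), -155) + 46147) = √(1/(13/5 - √(5 - 10)) + 46147) = √(1/(13/5 - √(-5)) + 46147) = √(1/(13/5 - I*√5) + 46147) = √(46147 + 1/(13/5 - I*√5))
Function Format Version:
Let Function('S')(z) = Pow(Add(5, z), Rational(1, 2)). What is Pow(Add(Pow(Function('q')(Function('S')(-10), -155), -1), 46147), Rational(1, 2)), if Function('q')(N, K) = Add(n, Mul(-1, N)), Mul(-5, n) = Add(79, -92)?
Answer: Pow(Mul(Pow(Add(13, Mul(-5, I, Pow(5, Rational(1, 2)))), -1), Add(599916, Mul(-230735, I, Pow(5, Rational(1, 2))))), Rational(1, 2)) ≈ Add(214.82, Mul(0.0004, I))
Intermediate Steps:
n = Rational(13, 5) (n = Mul(Rational(-1, 5), Add(79, -92)) = Mul(Rational(-1, 5), -13) = Rational(13, 5) ≈ 2.6000)
Function('q')(N, K) = Add(Rational(13, 5), Mul(-1, N))
Pow(Add(Pow(Function('q')(Function('S')(-10), -155), -1), 46147), Rational(1, 2)) = Pow(Add(Pow(Add(Rational(13, 5), Mul(-1, Pow(Add(5, -10), Rational(1, 2)))), -1), 46147), Rational(1, 2)) = Pow(Add(Pow(Add(Rational(13, 5), Mul(-1, Pow(-5, Rational(1, 2)))), -1), 46147), Rational(1, 2)) = Pow(Add(Pow(Add(Rational(13, 5), Mul(-1, Mul(I, Pow(5, Rational(1, 2))))), -1), 46147), Rational(1, 2)) = Pow(Add(Pow(Add(Rational(13, 5), Mul(-1, I, Pow(5, Rational(1, 2)))), -1), 46147), Rational(1, 2)) = Pow(Add(46147, Pow(Add(Rational(13, 5), Mul(-1, I, Pow(5, Rational(1, 2)))), -1)), Rational(1, 2))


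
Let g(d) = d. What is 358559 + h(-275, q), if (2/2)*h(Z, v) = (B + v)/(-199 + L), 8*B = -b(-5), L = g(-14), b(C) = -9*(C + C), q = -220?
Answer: 305493193/852 ≈ 3.5856e+5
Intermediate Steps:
b(C) = -18*C
L = -14
B = -45/4 (B = (-(-18)*(-5))/8 = (-1*90)/8 = (1/8)*(-90) = -45/4 ≈ -11.250)
h(Z, v) = 15/284 - v/213 (h(Z, v) = (-45/4 + v)/(-199 - 14) = (-45/4 + v)/(-213) = (-45/4 + v)*(-1/213) = 15/284 - v/213)
358559 + h(-275, q) = 358559 + (15/284 - 1/213*(-220)) = 358559 + (15/284 + 220/213) = 358559 + 925/852 = 305493193/852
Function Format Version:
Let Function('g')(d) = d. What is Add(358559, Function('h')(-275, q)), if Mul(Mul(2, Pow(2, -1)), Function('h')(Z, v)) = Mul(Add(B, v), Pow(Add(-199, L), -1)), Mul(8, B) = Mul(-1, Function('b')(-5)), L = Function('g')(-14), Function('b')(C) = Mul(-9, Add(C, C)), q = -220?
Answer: Rational(305493193, 852) ≈ 3.5856e+5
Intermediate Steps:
Function('b')(C) = Mul(-18, C) (Function('b')(C) = Mul(-9, Mul(2, C)) = Mul(-18, C))
L = -14
B = Rational(-45, 4) (B = Mul(Rational(1, 8), Mul(-1, Mul(-18, -5))) = Mul(Rational(1, 8), Mul(-1, 90)) = Mul(Rational(1, 8), -90) = Rational(-45, 4) ≈ -11.250)
Function('h')(Z, v) = Add(Rational(15, 284), Mul(Rational(-1, 213), v)) (Function('h')(Z, v) = Mul(Add(Rational(-45, 4), v), Pow(Add(-199, -14), -1)) = Mul(Add(Rational(-45, 4), v), Pow(-213, -1)) = Mul(Add(Rational(-45, 4), v), Rational(-1, 213)) = Add(Rational(15, 284), Mul(Rational(-1, 213), v)))
Add(358559, Function('h')(-275, q)) = Add(358559, Add(Rational(15, 284), Mul(Rational(-1, 213), -220))) = Add(358559, Add(Rational(15, 284), Rational(220, 213))) = Add(358559, Rational(925, 852)) = Rational(305493193, 852)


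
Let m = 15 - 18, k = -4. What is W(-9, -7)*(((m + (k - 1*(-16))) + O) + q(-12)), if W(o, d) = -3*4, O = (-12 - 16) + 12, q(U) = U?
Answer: 228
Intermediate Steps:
O = -16 (O = -28 + 12 = -16)
W(o, d) = -12
m = -3
W(-9, -7)*(((m + (k - 1*(-16))) + O) + q(-12)) = -12*(((-3 + (-4 - 1*(-16))) - 16) - 12) = -12*(((-3 + (-4 + 16)) - 16) - 12) = -12*(((-3 + 12) - 16) - 12) = -12*((9 - 16) - 12) = -12*(-7 - 12) = -12*(-19) = 228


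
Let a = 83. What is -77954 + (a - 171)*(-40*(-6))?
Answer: -99074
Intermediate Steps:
-77954 + (a - 171)*(-40*(-6)) = -77954 + (83 - 171)*(-40*(-6)) = -77954 - 88*240 = -77954 - 21120 = -99074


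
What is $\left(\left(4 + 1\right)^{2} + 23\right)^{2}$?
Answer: $2304$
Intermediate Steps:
$\left(\left(4 + 1\right)^{2} + 23\right)^{2} = \left(5^{2} + 23\right)^{2} = \left(25 + 23\right)^{2} = 48^{2} = 2304$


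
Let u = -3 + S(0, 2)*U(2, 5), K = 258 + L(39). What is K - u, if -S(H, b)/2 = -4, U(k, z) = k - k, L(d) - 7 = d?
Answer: 307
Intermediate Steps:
L(d) = 7 + d
U(k, z) = 0
S(H, b) = 8 (S(H, b) = -2*(-4) = 8)
K = 304 (K = 258 + (7 + 39) = 258 + 46 = 304)
u = -3 (u = -3 + 8*0 = -3 + 0 = -3)
K - u = 304 - 1*(-3) = 304 + 3 = 307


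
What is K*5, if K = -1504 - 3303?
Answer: -24035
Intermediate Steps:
K = -4807
K*5 = -4807*5 = -24035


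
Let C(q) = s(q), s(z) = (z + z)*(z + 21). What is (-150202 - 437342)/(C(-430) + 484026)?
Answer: -293772/417883 ≈ -0.70300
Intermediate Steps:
s(z) = 2*z*(21 + z) (s(z) = (2*z)*(21 + z) = 2*z*(21 + z))
C(q) = 2*q*(21 + q)
(-150202 - 437342)/(C(-430) + 484026) = (-150202 - 437342)/(2*(-430)*(21 - 430) + 484026) = -587544/(2*(-430)*(-409) + 484026) = -587544/(351740 + 484026) = -587544/835766 = -587544*1/835766 = -293772/417883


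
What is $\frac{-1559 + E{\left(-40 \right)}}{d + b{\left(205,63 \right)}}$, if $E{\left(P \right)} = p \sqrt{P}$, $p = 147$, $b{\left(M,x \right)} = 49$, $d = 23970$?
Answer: $- \frac{1559}{24019} + \frac{294 i \sqrt{10}}{24019} \approx -0.064907 + 0.038707 i$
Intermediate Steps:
$E{\left(P \right)} = 147 \sqrt{P}$
$\frac{-1559 + E{\left(-40 \right)}}{d + b{\left(205,63 \right)}} = \frac{-1559 + 147 \sqrt{-40}}{23970 + 49} = \frac{-1559 + 147 \cdot 2 i \sqrt{10}}{24019} = \left(-1559 + 294 i \sqrt{10}\right) \frac{1}{24019} = - \frac{1559}{24019} + \frac{294 i \sqrt{10}}{24019}$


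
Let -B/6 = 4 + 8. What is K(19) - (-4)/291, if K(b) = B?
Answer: -20948/291 ≈ -71.986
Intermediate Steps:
B = -72 (B = -6*(4 + 8) = -6*12 = -72)
K(b) = -72
K(19) - (-4)/291 = -72 - (-4)/291 = -72 - 1*(-4/291) = -72 + 4/291 = -20948/291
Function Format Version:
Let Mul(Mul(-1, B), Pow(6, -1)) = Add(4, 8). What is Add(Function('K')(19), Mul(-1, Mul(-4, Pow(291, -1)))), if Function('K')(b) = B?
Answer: Rational(-20948, 291) ≈ -71.986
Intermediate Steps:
B = -72 (B = Mul(-6, Add(4, 8)) = Mul(-6, 12) = -72)
Function('K')(b) = -72
Add(Function('K')(19), Mul(-1, Mul(-4, Pow(291, -1)))) = Add(-72, Mul(-1, Mul(-4, Pow(291, -1)))) = Add(-72, Mul(-1, Mul(-4, Rational(1, 291)))) = Add(-72, Mul(-1, Rational(-4, 291))) = Add(-72, Rational(4, 291)) = Rational(-20948, 291)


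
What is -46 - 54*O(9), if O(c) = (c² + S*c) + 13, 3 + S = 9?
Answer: -8038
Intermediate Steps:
S = 6 (S = -3 + 9 = 6)
O(c) = 13 + c² + 6*c (O(c) = (c² + 6*c) + 13 = 13 + c² + 6*c)
-46 - 54*O(9) = -46 - 54*(13 + 9² + 6*9) = -46 - 54*(13 + 81 + 54) = -46 - 54*148 = -46 - 7992 = -8038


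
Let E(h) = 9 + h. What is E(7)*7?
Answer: 112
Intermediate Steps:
E(7)*7 = (9 + 7)*7 = 16*7 = 112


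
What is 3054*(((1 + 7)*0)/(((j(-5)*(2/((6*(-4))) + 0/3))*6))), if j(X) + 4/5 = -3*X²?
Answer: 0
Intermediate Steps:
j(X) = -⅘ - 3*X²
3054*(((1 + 7)*0)/(((j(-5)*(2/((6*(-4))) + 0/3))*6))) = 3054*(((1 + 7)*0)/((((-⅘ - 3*(-5)²)*(2/((6*(-4))) + 0/3))*6))) = 3054*((8*0)/((((-⅘ - 3*25)*(2/(-24) + 0*(⅓)))*6))) = 3054*(0/((((-⅘ - 75)*(2*(-1/24) + 0))*6))) = 3054*(0/((-379*(-1/12 + 0)/5*6))) = 3054*(0/((-379/5*(-1/12)*6))) = 3054*(0/(((379/60)*6))) = 3054*(0/(379/10)) = 3054*(0*(10/379)) = 3054*0 = 0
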